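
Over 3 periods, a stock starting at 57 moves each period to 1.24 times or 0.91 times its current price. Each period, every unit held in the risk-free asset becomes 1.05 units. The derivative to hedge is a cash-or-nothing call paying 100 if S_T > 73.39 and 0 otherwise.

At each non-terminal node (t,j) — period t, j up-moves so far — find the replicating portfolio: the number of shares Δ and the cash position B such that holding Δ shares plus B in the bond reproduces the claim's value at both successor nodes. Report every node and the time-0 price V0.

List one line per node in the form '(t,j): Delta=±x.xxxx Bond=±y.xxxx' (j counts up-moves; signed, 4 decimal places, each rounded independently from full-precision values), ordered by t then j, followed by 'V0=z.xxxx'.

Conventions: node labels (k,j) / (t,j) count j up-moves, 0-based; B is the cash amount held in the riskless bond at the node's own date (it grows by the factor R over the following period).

(0,0): Delta=2.3557 Bond=-100.8231
(1,0): Delta=2.3604 Bond=-106.1116
(1,1): Delta=2.3509 Bond=-105.5286
(2,0): Delta=0.0000 Bond=0.0000
(2,1): Delta=4.7114 Bond=-262.6263
(2,2): Delta=0.0000 Bond=95.2381
V0=33.4507

Since d<R<u, set p* = (R−d)/(u−d) = 0.4242; price each node as the discounted p*-expectation of its children.
At maturity the claim pays: V(3,0)=0.0000, V(3,1)=0.0000, V(3,2)=100.0000, V(3,3)=100.0000
Node (2,0) S=47.2017: V=(p*·0.0000+(1−p*)·0.0000)/1.05=0.0000; Δ=(0.0000−0.0000)/(58.5301−42.9535)=0.0000; B=V−Δ·S=0.0000
Node (2,1) S=64.3188: V=(p*·100.0000+(1−p*)·0.0000)/1.05=40.4040; Δ=(100.0000−0.0000)/(79.7553−58.5301)=4.7114; B=V−Δ·S=-262.6263
Node (2,2) S=87.6432: V=(p*·100.0000+(1−p*)·100.0000)/1.05=95.2381; Δ=(100.0000−100.0000)/(108.6776−79.7553)=0.0000; B=V−Δ·S=95.2381
Node (1,0) S=51.8700: V=(p*·40.4040+(1−p*)·0.0000)/1.05=16.3249; Δ=(40.4040−0.0000)/(64.3188−47.2017)=2.3604; B=V−Δ·S=-106.1116
Node (1,1) S=70.6800: V=(p*·95.2381+(1−p*)·40.4040)/1.05=60.6352; Δ=(95.2381−40.4040)/(87.6432−64.3188)=2.3509; B=V−Δ·S=-105.5286
Node (0,0) S=57.0000: V=(p*·60.6352+(1−p*)·16.3249)/1.05=33.4507; Δ=(60.6352−16.3249)/(70.6800−51.8700)=2.3557; B=V−Δ·S=-100.8231
As a check, the time-0 holding Δ(0,0)·S0 + B(0,0) comes to 33.4507 — exactly V0.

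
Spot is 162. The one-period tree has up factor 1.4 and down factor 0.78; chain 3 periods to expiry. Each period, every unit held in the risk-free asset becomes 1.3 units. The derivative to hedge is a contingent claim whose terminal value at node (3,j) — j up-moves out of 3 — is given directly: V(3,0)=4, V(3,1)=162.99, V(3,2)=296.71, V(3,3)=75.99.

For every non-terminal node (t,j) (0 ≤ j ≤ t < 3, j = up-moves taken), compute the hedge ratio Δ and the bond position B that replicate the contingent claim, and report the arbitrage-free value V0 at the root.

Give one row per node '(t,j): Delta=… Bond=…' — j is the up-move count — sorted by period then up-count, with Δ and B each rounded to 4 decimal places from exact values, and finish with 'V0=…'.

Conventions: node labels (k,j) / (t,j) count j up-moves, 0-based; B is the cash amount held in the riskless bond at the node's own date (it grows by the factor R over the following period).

(0,0): Delta=-0.6772 Bond=180.9416
(1,0): Delta=1.3530 Bond=-21.3074
(1,1): Delta=-0.8947 Bond=284.5571
(2,0): Delta=2.6018 Bond=-150.7844
(2,1): Delta=1.2192 Bond=-4.0295
(2,2): Delta=-1.1212 Bond=441.8385
V0=71.2378

Since d<R<u, set p* = (R−d)/(u−d) = 0.8387; price each node as the discounted p*-expectation of its children.
Expiry values: V(3,0)=4.0000, V(3,1)=162.9900, V(3,2)=296.7100, V(3,3)=75.9900
  t=2,j=0: stock 98.5608 → up 137.9851 (V=162.9900), down 76.8774 (V=4.0000). Price 105.6511; hedge Δ=2.6018, bond B=-150.7844.
  t=2,j=1: stock 176.9040 → up 247.6656 (V=296.7100), down 137.9851 (V=162.9900). Price 211.6479; hedge Δ=1.2192, bond B=-4.0295.
  t=2,j=2: stock 317.5200 → up 444.5280 (V=75.9900), down 247.6656 (V=296.7100). Price 85.8385; hedge Δ=-1.1212, bond B=441.8385.
  t=1,j=0: stock 126.3600 → up 176.9040 (V=211.6479), down 98.5608 (V=105.6511). Price 149.6551; hedge Δ=1.3530, bond B=-21.3074.
  t=1,j=1: stock 226.8000 → up 317.5200 (V=85.8385), down 176.9040 (V=211.6479). Price 81.6387; hedge Δ=-0.8947, bond B=284.5571.
  t=0,j=0: stock 162.0000 → up 226.8000 (V=81.6387), down 126.3600 (V=149.6551). Price 71.2378; hedge Δ=-0.6772, bond B=180.9416.
As a check, the time-0 holding Δ(0,0)·S0 + B(0,0) comes to 71.2378 — exactly V0.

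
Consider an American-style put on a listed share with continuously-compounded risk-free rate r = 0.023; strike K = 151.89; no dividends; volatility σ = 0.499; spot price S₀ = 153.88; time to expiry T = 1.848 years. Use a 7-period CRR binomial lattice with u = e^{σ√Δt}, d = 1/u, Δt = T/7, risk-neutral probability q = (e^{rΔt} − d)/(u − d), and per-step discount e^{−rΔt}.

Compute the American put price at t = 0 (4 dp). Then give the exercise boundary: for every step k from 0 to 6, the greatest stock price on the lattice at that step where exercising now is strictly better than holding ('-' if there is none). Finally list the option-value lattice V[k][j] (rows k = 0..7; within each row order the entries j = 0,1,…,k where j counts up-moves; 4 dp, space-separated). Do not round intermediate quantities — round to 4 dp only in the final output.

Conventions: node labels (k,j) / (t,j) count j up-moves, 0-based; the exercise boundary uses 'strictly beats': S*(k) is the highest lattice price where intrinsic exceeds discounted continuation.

price = 37.7544
boundary = - - - - 55.1805 71.3074 92.1476
tree:
37.7544
50.2753 22.8402
64.9013 32.9374 10.7096
80.8365 46.1490 17.1064 2.9733
96.7095 62.3776 26.7804 5.4192 0.0000
109.1891 80.5826 40.7945 9.8772 0.0000 0.0000
118.8464 96.7095 59.7424 18.0024 0.0000 0.0000 0.0000
126.3196 109.1891 80.5826 32.8116 0.0000 0.0000 0.0000 0.0000

params: Δt=0.26400 u=1.29226 d=0.77384 q=0.44800 e^(-rΔt)=0.99395
t_7 payoffs: 126.3196 109.1891 80.5826 32.8116 0.0000 0.0000 0.0000 0.0000
t_6: node(6,0) S=33.0436 payoff=118.8464 vs cont=117.9269 → 118.8464 [stop]  node(6,1) S=55.1805 payoff=96.7095 vs cont=95.7900 → 96.7095 [stop]  node(6,2) S=92.1476 payoff=59.7424 vs cont=58.8229 → 59.7424 [stop]  node(6,3) S=153.8800 payoff=0.0000 vs cont=18.0024 → 18.0024 [wait]  node(6,4) S=256.9688 payoff=0.0000 vs cont=0.0000 → 0.0000 [wait]  node(6,5) S=429.1199 payoff=0.0000 vs cont=0.0000 → 0.0000 [wait]  node(6,6) S=716.6002 payoff=0.0000 vs cont=0.0000 → 0.0000 [wait]  ⇒ S*(6)=92.1476
t_5: node(5,0) S=42.7009 payoff=109.1891 vs cont=108.2697 → 109.1891 [stop]  node(5,1) S=71.3074 payoff=80.5826 vs cont=79.6631 → 80.5826 [stop]  node(5,2) S=119.0784 payoff=32.8116 vs cont=40.7945 → 40.7945 [wait]  node(5,3) S=198.8526 payoff=0.0000 vs cont=9.8772 → 9.8772 [wait]  node(5,4) S=332.0699 payoff=0.0000 vs cont=0.0000 → 0.0000 [wait]  node(5,5) S=554.5335 payoff=0.0000 vs cont=0.0000 → 0.0000 [wait]  ⇒ S*(5)=71.3074
t_4: node(4,0) S=55.1805 payoff=96.7095 vs cont=95.7900 → 96.7095 [stop]  node(4,1) S=92.1476 payoff=59.7424 vs cont=62.3776 → 62.3776 [wait]  node(4,2) S=153.8800 payoff=0.0000 vs cont=26.7804 → 26.7804 [wait]  node(4,3) S=256.9688 payoff=0.0000 vs cont=5.4192 → 5.4192 [wait]  node(4,4) S=429.1199 payoff=0.0000 vs cont=0.0000 → 0.0000 [wait]  ⇒ S*(4)=55.1805
t_3: node(3,0) S=71.3074 payoff=80.5826 vs cont=80.8365 → 80.8365 [wait]  node(3,1) S=119.0784 payoff=32.8116 vs cont=46.1490 → 46.1490 [wait]  node(3,2) S=198.8526 payoff=0.0000 vs cont=17.1064 → 17.1064 [wait]  node(3,3) S=332.0699 payoff=0.0000 vs cont=2.9733 → 2.9733 [wait]  ⇒ S*(3)=-
t_2: node(2,0) S=92.1476 payoff=59.7424 vs cont=64.9013 → 64.9013 [wait]  node(2,1) S=153.8800 payoff=0.0000 vs cont=32.9374 → 32.9374 [wait]  node(2,2) S=256.9688 payoff=0.0000 vs cont=10.7096 → 10.7096 [wait]  ⇒ S*(2)=-
t_1: node(1,0) S=119.0784 payoff=32.8116 vs cont=50.2753 → 50.2753 [wait]  node(1,1) S=198.8526 payoff=0.0000 vs cont=22.8402 → 22.8402 [wait]  ⇒ S*(1)=-
t_0: node(0,0) S=153.8800 payoff=0.0000 vs cont=37.7544 → 37.7544 [wait]  ⇒ S*(0)=-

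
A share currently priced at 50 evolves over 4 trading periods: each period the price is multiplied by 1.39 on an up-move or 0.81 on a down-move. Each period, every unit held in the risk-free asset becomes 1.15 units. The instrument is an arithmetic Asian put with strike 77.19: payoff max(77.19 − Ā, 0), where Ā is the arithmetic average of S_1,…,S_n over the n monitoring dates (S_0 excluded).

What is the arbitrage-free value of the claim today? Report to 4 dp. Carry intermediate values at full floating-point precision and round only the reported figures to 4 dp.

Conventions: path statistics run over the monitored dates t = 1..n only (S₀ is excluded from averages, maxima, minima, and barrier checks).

price = 7.8755

Under the martingale measure an up-move has probability p* = 0.5862; value the claim as the probability-weighted average of per-path payoffs, discounted 4 periods at R = 1.15.
Enumerate all 2^4 = 16 price paths (U = up ×1.39, D = down ×0.81); each path with k up-moves has probability p*^k·(1−p*)^(4−k).
DDDD: Ā=30.3501, payoff=46.8399, prob=0.029318
UDDD: Ā=52.0823, payoff=25.1077, prob=0.041534
DUDD: Ā=44.8323, payoff=32.3577, prob=0.041534
UUDD: Ā=76.9344, payoff=0.2556, prob=0.058839
DDUD: Ā=38.9598, payoff=38.2302, prob=0.041534
UDUD: Ā=66.8569, payoff=10.3331, prob=0.058839
DUUD: Ā=59.6069, payoff=17.5831, prob=0.058839
UUUD: Ā=102.2884, payoff=0.0000, prob=0.083356
DDDU: Ā=34.2030, payoff=42.9870, prob=0.041534
UDDU: Ā=58.6941, payoff=18.4959, prob=0.058839
DUDU: Ā=51.4441, payoff=25.7459, prob=0.058839
UUDU: Ā=88.2807, payoff=0.0000, prob=0.083356
DDUU: Ā=45.5716, payoff=31.6184, prob=0.058839
UDUU: Ā=78.2032, payoff=0.0000, prob=0.083356
DUUU: Ā=70.9532, payoff=6.2368, prob=0.083356
UUUU: Ā=121.7591, payoff=0.0000, prob=0.118087
Price = Σ prob·payoff / R^4 = 13.774307 / 1.749006 = 7.8755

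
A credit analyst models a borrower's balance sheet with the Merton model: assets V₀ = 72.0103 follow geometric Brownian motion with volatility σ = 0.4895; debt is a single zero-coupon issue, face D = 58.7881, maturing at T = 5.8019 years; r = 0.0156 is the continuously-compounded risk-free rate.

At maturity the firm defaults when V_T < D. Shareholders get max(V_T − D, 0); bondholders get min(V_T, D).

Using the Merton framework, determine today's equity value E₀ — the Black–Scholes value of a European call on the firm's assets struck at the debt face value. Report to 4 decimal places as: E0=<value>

With assets at 72.0103 and a single debt payment of 58.7881 at 5.8019 years:
d₁ = [ln(V₀/D) + (r + σ²/2)T] / (σ√T)
   = [ln(72.0103/58.7881) + (0.0156 + 0.5·0.4895²)·5.8019] / (0.4895·√5.8019)
   = [0.202870 + 0.785607] / 1.179065 = 0.838356
d₂ = d₁ − σ√T = 0.838356 − 1.179065 = -0.340709
N(d₁) = 0.799085,  N(d₂) = 0.366661,  e^(−rT) = 0.913466
E₀ = V₀·N(d₁) − D·e^(−rT)·N(d₂)
   = 72.0103·0.799085 − 58.7881·0.913466·0.366661 = 37.852281

E0=37.8523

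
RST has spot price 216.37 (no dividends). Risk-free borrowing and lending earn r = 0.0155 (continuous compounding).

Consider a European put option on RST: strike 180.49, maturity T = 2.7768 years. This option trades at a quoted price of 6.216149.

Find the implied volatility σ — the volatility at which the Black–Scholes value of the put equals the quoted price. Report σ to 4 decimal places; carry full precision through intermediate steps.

At σ = 0.1654 the Black–Scholes value reproduces the quote:
σ√T = 0.1654·√2.7768 = 0.275618
d₁ = (ln(S/K) + (r+σ²/2)T) / (σ√T) = (ln(216.37/180.49) + (0.0155+0.1654²/2)·2.7768) / 0.275618 = (0.181315 + 0.081023) / 0.275618 = 0.951815
d₂ = d₁ − σ√T = 0.951815 − 0.275618 = 0.676197
e^{−rT} = 0.957873
N(−d₁) = 0.170595,  N(−d₂) = 0.249458
V = K·e^{−rT}·N(−d₂) − S·N(−d₁) = 43.127852 − 36.911703 = 6.216149 (the quoted price), and the Black–Scholes price is strictly increasing in σ, so σ is unique

sigma = 0.1654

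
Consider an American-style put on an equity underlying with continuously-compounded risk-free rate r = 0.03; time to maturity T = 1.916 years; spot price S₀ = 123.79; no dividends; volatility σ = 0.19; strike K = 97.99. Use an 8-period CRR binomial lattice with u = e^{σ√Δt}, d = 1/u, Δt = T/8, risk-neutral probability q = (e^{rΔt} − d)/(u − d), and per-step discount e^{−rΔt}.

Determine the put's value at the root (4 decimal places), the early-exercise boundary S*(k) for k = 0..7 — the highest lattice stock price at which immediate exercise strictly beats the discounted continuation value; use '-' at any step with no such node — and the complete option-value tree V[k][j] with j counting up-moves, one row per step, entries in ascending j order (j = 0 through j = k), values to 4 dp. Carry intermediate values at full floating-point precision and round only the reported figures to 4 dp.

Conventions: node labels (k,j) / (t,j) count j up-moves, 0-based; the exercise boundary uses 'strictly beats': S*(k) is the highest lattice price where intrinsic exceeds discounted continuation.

price = 1.9834
boundary = - - - - - 77.7632 70.8585 77.7632
tree:
1.9834
3.3445 0.7319
5.5112 1.3548 0.1567
8.8292 2.4697 0.3258 0.0000
13.6588 4.4134 0.6773 0.0000 0.0000
20.2268 7.6766 1.4080 0.0000 0.0000 0.0000
27.1315 12.8441 2.9270 0.0000 0.0000 0.0000 0.0000
33.4231 20.2268 6.0848 0.0000 0.0000 0.0000 0.0000 0.0000
39.1561 27.1315 12.6492 0.0000 0.0000 0.0000 0.0000 0.0000 0.0000

Δt=0.23950, u=1.09744, d=0.91121, q=0.51549, disc=e^(-rΔt)=0.99284
k=8 terminal: V=max(K-S,0) → 39.1561 27.1315 12.6492 0.0000 0.0000 0.0000 0.0000 0.0000 0.0000
k=7: j=0 S=64.5669 intr=33.4231 cont=32.7216 V=33.4231[EX]; j=1 S=77.7632 intr=20.2268 cont=19.5252 V=20.2268[EX]; j=2 S=93.6567 intr=4.3333 cont=6.0848 V=6.0848[hold]; j=3 S=112.7985 intr=0.0000 cont=0.0000 V=0.0000[hold]; j=4 S=135.8526 intr=0.0000 cont=0.0000 V=0.0000[hold]; j=5 S=163.6185 intr=0.0000 cont=0.0000 V=0.0000[hold]; j=6 S=197.0593 intr=0.0000 cont=0.0000 V=0.0000[hold]; j=7 S=237.3348 intr=0.0000 cont=0.0000 V=0.0000[hold]  S*(7)=77.7632
k=6: j=0 S=70.8585 intr=27.1315 cont=26.4300 V=27.1315[EX]; j=1 S=85.3408 intr=12.6492 cont=12.8441 V=12.8441[hold]; j=2 S=102.7829 intr=0.0000 cont=2.9270 V=2.9270[hold]; j=3 S=123.7900 intr=0.0000 cont=0.0000 V=0.0000[hold]; j=4 S=149.0905 intr=0.0000 cont=0.0000 V=0.0000[hold]; j=5 S=179.5621 intr=0.0000 cont=0.0000 V=0.0000[hold]; j=6 S=216.2615 intr=0.0000 cont=0.0000 V=0.0000[hold]  S*(6)=70.8585
k=5: j=0 S=77.7632 intr=20.2268 cont=19.6250 V=20.2268[EX]; j=1 S=93.6567 intr=4.3333 cont=7.6766 V=7.6766[hold]; j=2 S=112.7985 intr=0.0000 cont=1.4080 V=1.4080[hold]; j=3 S=135.8526 intr=0.0000 cont=0.0000 V=0.0000[hold]; j=4 S=163.6185 intr=0.0000 cont=0.0000 V=0.0000[hold]; j=5 S=197.0593 intr=0.0000 cont=0.0000 V=0.0000[hold]  S*(5)=77.7632
k=4: j=0 S=85.3408 intr=12.6492 cont=13.6588 V=13.6588[hold]; j=1 S=102.7829 intr=0.0000 cont=4.4134 V=4.4134[hold]; j=2 S=123.7900 intr=0.0000 cont=0.6773 V=0.6773[hold]; j=3 S=149.0905 intr=0.0000 cont=0.0000 V=0.0000[hold]; j=4 S=179.5621 intr=0.0000 cont=0.0000 V=0.0000[hold]  S*(4)=-
k=3: j=0 S=93.6567 intr=4.3333 cont=8.8292 V=8.8292[hold]; j=1 S=112.7985 intr=0.0000 cont=2.4697 V=2.4697[hold]; j=2 S=135.8526 intr=0.0000 cont=0.3258 V=0.3258[hold]; j=3 S=163.6185 intr=0.0000 cont=0.0000 V=0.0000[hold]  S*(3)=-
k=2: j=0 S=102.7829 intr=0.0000 cont=5.5112 V=5.5112[hold]; j=1 S=123.7900 intr=0.0000 cont=1.3548 V=1.3548[hold]; j=2 S=149.0905 intr=0.0000 cont=0.1567 V=0.1567[hold]  S*(2)=-
k=1: j=0 S=112.7985 intr=0.0000 cont=3.3445 V=3.3445[hold]; j=1 S=135.8526 intr=0.0000 cont=0.7319 V=0.7319[hold]  S*(1)=-
k=0: j=0 S=123.7900 intr=0.0000 cont=1.9834 V=1.9834[hold]  S*(0)=-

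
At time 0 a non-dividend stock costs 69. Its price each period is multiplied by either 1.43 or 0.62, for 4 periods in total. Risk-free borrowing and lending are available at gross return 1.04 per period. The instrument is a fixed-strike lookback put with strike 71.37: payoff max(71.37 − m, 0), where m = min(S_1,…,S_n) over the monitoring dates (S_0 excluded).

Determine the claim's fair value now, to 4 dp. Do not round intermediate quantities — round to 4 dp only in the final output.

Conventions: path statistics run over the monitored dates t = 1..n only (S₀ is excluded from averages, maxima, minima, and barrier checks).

price = 24.1570

With p* = (R−d)/(u−d) = 0.5185, sum probability × payoff across the paths and divide by R^4.
Enumerate all 2^4 = 16 price paths (U = up ×1.43, D = down ×0.62); each path with k up-moves has probability p*^k·(1−p*)^(4−k).
DDDD: m=10.1957, payoff=61.1743, prob=0.053743
UDDD: m=23.5158, payoff=47.8542, prob=0.057877
DUDD: m=23.5158, payoff=47.8542, prob=0.057877
UUDD: m=54.2381, payoff=17.1319, prob=0.062329
DDUD: m=23.5158, payoff=47.8542, prob=0.057877
UDUD: m=54.2381, payoff=17.1319, prob=0.062329
DUUD: m=42.7800, payoff=28.5900, prob=0.062329
UUUD: m=98.6700, payoff=0.0000, prob=0.067123
DDDU: m=16.4446, payoff=54.9254, prob=0.057877
UDDU: m=37.9287, payoff=33.4413, prob=0.062329
DUDU: m=37.9287, payoff=33.4413, prob=0.062329
UUDU: m=87.4808, payoff=0.0000, prob=0.067123
DDUU: m=26.5236, payoff=44.8464, prob=0.062329
UDUU: m=61.1754, payoff=10.1946, prob=0.067123
DUUU: m=42.7800, payoff=28.5900, prob=0.067123
UUUU: m=98.6700, payoff=0.0000, prob=0.072286
Price = Σ prob·payoff / R^4 = 28.260318 / 1.169859 = 24.1570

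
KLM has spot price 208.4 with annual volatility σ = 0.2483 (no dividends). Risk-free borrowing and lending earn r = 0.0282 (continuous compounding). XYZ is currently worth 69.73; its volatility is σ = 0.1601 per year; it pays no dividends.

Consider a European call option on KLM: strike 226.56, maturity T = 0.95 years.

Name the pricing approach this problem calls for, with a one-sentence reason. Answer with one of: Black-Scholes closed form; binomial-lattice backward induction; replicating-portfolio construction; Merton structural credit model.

Key observation: a European-exercise option on KLM struck at 226.56 — a GBM underlying with constant parameters — admits an analytic price: the data contain no early exercise, no discrete tree, no debt structure.

framework: Black-Scholes closed form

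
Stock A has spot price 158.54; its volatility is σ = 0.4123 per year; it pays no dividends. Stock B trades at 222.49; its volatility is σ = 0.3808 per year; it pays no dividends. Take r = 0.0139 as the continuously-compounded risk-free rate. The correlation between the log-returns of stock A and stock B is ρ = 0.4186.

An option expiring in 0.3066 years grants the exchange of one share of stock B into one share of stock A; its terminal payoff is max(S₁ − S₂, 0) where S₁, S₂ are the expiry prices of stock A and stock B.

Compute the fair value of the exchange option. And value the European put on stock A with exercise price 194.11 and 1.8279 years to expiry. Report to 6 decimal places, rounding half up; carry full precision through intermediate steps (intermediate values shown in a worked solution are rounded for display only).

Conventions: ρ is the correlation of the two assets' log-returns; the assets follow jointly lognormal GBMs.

σ_eff = √(σ₁² + σ₂² − 2ρσ₁σ₂) = √(0.4123² + 0.3808² − 2·0.4186·0.4123·0.3808) = 0.428435
d₁ = (ln(S₁/S₂) + (q₂ − q₁ + σ_eff²/2)T) / (σ_eff√T) = (ln(158.54/222.49) + (0.0 − 0.0 + 0.091778)·0.3066) / 0.237231 = -1.309848
d₂ = d₁ − σ_eff√T = -1.309848 − 0.237231 = -1.547079
N(d₁) = 0.095124,  N(d₂) = 0.060922
V = S₁·e^{−q₁T}·N(d₁) − S₂·e^{−q₂T}·N(d₂) = 15.080901 − 13.554568 = 1.526332
[vanilla: stock A put K=194.11]
σ√T = 0.4123·√1.8279 = 0.557429
d₁ = (ln(S/K) + (r+σ²/2)T) / (σ√T) = (ln(158.54/194.11) + (0.0139+0.4123²/2)·1.8279) / 0.557429 = (-0.202418 + 0.180771) / 0.557429 = -0.038833
d₂ = d₁ − σ√T = -0.038833 − 0.557429 = -0.596262
e^{−rT} = 0.974912
N(−d₁) = 0.515488,  N(−d₂) = 0.724500
price = K·e^{−rT}·N(−d₂) − S·N(−d₁) = 137.104527 − 81.725515 = 55.379012

exchange price = 1.526332
price(stock A put K=194.11) = 55.379012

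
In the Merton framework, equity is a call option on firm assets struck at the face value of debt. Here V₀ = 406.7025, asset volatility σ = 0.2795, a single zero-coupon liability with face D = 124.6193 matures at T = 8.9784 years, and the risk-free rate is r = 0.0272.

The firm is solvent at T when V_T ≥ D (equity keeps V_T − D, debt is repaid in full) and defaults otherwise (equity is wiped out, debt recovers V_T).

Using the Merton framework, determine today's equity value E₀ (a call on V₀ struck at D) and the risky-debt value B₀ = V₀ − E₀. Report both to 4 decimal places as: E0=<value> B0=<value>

Work the structural quantities from V₀ = 406.7025 against face 124.6193:
d₁ = [ln(V₀/D) + (r + σ²/2)T] / (σ√T)
   = [ln(406.7025/124.6193) + (0.0272 + 0.5·0.2795²)·8.9784] / (0.2795·√8.9784)
   = [1.182818 + 0.594910] / 0.837493 = 2.122678
d₂ = d₁ − σ√T = 2.122678 − 0.837493 = 1.285185
N(d₁) = 0.983110,  N(d₂) = 0.900636,  e^(−rT) = 0.783321
E₀ = V₀·N(d₁) − D·e^(−rT)·N(d₂)
   = 406.7025·0.983110 − 124.6193·0.783321·0.900636 = 311.915782
B₀ = V₀ − E₀ = 406.7025 − 311.915782 = 94.786718

E0=311.9158 B0=94.7867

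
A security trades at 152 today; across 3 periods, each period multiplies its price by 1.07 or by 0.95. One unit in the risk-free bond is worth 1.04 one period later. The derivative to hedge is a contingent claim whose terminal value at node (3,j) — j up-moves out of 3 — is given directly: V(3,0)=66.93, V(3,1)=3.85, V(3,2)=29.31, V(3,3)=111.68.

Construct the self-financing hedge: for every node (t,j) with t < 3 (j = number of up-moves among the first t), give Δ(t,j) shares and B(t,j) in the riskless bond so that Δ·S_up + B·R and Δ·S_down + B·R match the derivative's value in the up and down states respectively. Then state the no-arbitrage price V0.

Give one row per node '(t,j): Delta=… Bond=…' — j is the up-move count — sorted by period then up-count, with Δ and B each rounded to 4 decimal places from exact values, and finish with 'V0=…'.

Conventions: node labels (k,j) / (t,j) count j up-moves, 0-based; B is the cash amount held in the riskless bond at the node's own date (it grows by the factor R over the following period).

The replicating-portfolio and risk-neutral prices coincide; use p* = (1.04−0.95)/(1.07−0.95) = 0.7500 for the latter.
At maturity the claim pays: V(3,0)=66.9300, V(3,1)=3.8500, V(3,2)=29.3100, V(3,3)=111.6800
  t=2,j=0: stock 137.1800 → up 146.7826 (V=3.8500), down 130.3210 (V=66.9300). Price 18.8654; hedge Δ=-3.8319, bond B=544.5321.
  t=2,j=1: stock 154.5080 → up 165.3236 (V=29.3100), down 146.7826 (V=3.8500). Price 22.0625; hedge Δ=1.3732, bond B=-190.1042.
  t=2,j=2: stock 174.0248 → up 186.2065 (V=111.6800), down 165.3236 (V=29.3100). Price 87.5841; hedge Δ=3.9444, bond B=-598.8325.
  t=1,j=0: stock 144.4000 → up 154.5080 (V=22.0625), down 137.1800 (V=18.8654). Price 20.4454; hedge Δ=0.1845, bond B=-6.1972.
  t=1,j=1: stock 162.6400 → up 174.0248 (V=87.5841), down 154.5080 (V=22.0625). Price 68.4651; hedge Δ=3.3572, bond B=-477.5485.
  t=0,j=0: stock 152.0000 → up 162.6400 (V=68.4651), down 144.4000 (V=20.4454). Price 54.2886; hedge Δ=2.6327, bond B=-345.8757.
Sanity check at the root: Δ(0,0)·S0 + B(0,0) reproduces V0 = 54.2886.

(0,0): Delta=2.6327 Bond=-345.8757
(1,0): Delta=0.1845 Bond=-6.1972
(1,1): Delta=3.3572 Bond=-477.5485
(2,0): Delta=-3.8319 Bond=544.5321
(2,1): Delta=1.3732 Bond=-190.1042
(2,2): Delta=3.9444 Bond=-598.8325
V0=54.2886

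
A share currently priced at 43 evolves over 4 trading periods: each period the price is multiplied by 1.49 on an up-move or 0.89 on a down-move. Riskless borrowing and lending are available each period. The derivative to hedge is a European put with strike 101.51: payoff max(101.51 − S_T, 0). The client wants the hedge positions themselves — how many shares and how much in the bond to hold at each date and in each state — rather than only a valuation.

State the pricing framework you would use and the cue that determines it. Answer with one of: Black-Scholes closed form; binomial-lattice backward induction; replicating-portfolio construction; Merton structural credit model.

framework: replicating-portfolio construction

Key observation: the mandate to exhibit the hedge at every date and state singles out the replicating-portfolio construction on the 4-period tree with factors 1.49 and 0.89 from 43.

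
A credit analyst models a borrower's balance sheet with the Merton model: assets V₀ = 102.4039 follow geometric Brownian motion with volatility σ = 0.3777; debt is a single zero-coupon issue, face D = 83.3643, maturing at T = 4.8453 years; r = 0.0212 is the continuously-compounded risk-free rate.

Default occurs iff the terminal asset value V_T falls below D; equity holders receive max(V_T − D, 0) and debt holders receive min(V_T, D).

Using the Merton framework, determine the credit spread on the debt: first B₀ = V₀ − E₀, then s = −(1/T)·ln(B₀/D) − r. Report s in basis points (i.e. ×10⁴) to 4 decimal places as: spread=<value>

spread=523.8187

Work the structural quantities from V₀ = 102.4039 against face 83.3643:
d₁ = [ln(V₀/D) + (r + σ²/2)T] / (σ√T)
   = [ln(102.4039/83.3643) + (0.0212 + 0.5·0.3777²)·4.8453] / (0.3777·√4.8453)
   = [0.205705 + 0.448329] / 0.831395 = 0.786670
d₂ = d₁ − σ√T = 0.786670 − 0.831395 = -0.044724
N(d₁) = 0.784263,  N(d₂) = 0.482163,  e^(−rT) = 0.902379
E₀ = V₀·N(d₁) − D·e^(−rT)·N(d₂)
   = 102.4039·0.784263 − 83.3643·0.902379·0.482163 = 44.040212
B₀ = V₀ − E₀ = 102.4039 − 44.040212 = 58.363688
spread = −(1/T)·ln(B₀/D) − r = −(1/4.8453)·ln(58.363688/83.3643) − 0.0212 = 0.05238187
in basis points: 0.05238187 × 10⁴ = 523.8187 bp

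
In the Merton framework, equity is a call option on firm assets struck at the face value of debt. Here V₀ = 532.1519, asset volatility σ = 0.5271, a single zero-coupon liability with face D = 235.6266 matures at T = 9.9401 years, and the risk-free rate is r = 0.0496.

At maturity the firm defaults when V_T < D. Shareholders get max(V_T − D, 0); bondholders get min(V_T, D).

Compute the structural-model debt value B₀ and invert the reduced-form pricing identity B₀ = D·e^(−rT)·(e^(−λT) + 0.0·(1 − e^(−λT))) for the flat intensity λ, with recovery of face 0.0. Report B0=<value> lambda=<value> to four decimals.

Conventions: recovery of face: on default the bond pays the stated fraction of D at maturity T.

B0=97.5555 lambda=0.0391

With assets at 532.1519 and a single debt payment of 235.6266 at 9.9401 years:
d₁ = [ln(V₀/D) + (r + σ²/2)T] / (σ√T)
   = [ln(532.1519/235.6266) + (0.0496 + 0.5·0.5271²)·9.9401] / (0.5271·√9.9401)
   = [0.814681 + 1.873880] / 1.661837 = 1.617825
d₂ = d₁ − σ√T = 1.617825 − 1.661837 = -0.044012
N(d₁) = 0.947150,  N(d₂) = 0.482447,  e^(−rT) = 0.610774
E₀ = V₀·N(d₁) − D·e^(−rT)·N(d₂)
   = 532.1519·0.947150 − 235.6266·0.610774·0.482447 = 434.596401
B₀ = V₀ − E₀ = 532.1519 − 434.596401 = 97.555499
e^(−λT) = (B₀·e^(rT)/D − 0)/(1 − 0) = (97.5555·1.637268/235.6266 − 0)/1 = 0.67787123
λ = −ln(0.67787123)/9.9401 = 0.039114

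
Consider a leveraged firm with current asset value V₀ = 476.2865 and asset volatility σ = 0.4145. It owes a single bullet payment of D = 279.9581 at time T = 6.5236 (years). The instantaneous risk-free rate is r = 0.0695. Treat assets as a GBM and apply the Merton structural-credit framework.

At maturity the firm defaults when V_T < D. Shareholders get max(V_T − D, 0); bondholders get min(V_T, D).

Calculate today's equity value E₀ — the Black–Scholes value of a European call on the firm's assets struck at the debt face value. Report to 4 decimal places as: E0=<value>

E0=325.2361

Equity is a call on the firm's assets struck at D = 279.9581:
d₁ = [ln(V₀/D) + (r + σ²/2)T] / (σ√T)
   = [ln(476.2865/279.9581) + (0.0695 + 0.5·0.4145²)·6.5236] / (0.4145·√6.5236)
   = [0.531380 + 1.013801] / 1.058689 = 1.459523
d₂ = d₁ − σ√T = 1.459523 − 1.058689 = 0.400835
N(d₁) = 0.927789,  N(d₂) = 0.655729,  e^(−rT) = 0.635470
E₀ = V₀·N(d₁) − D·e^(−rT)·N(d₂)
   = 476.2865·0.927789 − 279.9581·0.635470·0.655729 = 325.236087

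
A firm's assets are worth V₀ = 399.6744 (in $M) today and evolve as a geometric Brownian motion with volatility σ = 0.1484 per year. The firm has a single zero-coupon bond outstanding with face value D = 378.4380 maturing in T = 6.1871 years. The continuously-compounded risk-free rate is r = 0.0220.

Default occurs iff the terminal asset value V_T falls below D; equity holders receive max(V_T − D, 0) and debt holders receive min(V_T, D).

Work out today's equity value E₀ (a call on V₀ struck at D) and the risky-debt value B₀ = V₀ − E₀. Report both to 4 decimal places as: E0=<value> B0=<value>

Apply the equity-as-call identities (strike 378.4380, horizon 6.1871 years):
d₁ = [ln(V₀/D) + (r + σ²/2)T] / (σ√T)
   = [ln(399.6744/378.4380) + (0.0220 + 0.5·0.1484²)·6.1871] / (0.1484·√6.1871)
   = [0.054598 + 0.204244] / 0.369128 = 0.701225
d₂ = d₁ − σ√T = 0.701225 − 0.369128 = 0.332097
N(d₁) = 0.758419,  N(d₂) = 0.630092,  e^(−rT) = 0.872741
E₀ = V₀·N(d₁) − D·e^(−rT)·N(d₂)
   = 399.6744·0.758419 − 378.4380·0.872741·0.630092 = 95.014788
B₀ = V₀ − E₀ = 399.6744 − 95.014788 = 304.659612

E0=95.0148 B0=304.6596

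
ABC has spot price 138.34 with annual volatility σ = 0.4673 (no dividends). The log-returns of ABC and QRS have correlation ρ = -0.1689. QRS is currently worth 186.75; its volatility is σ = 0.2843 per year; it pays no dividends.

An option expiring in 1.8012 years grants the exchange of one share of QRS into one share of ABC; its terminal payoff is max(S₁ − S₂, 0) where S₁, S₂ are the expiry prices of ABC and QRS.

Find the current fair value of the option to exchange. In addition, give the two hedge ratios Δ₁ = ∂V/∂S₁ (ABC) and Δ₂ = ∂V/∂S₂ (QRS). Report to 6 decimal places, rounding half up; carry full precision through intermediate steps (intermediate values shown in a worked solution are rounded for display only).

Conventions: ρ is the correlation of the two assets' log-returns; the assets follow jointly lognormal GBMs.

exchange price = 28.915493
Δ1 = 0.504974
Δ2 = -0.219238

σ_eff = √(σ₁² + σ₂² − 2ρσ₁σ₂) = √(0.4673² + 0.2843² − 2·-0.1689·0.4673·0.2843) = 0.586578
d₁ = (ln(S₁/S₂) + (q₂ − q₁ + σ_eff²/2)T) / (σ_eff√T) = (ln(138.34/186.75) + (0.0 − 0.0 + 0.172037)·1.8012) / 0.787239 = 0.012469
d₂ = d₁ − σ_eff√T = 0.012469 − 0.787239 = -0.774770
N(d₁) = 0.504974,  N(d₂) = 0.219238
V = S₁·e^{−q₁T}·N(d₁) − S₂·e^{−q₂T}·N(d₂) = 69.858160 − 40.942667 = 28.915493
Key observation: the rate r is irrelevant here: denominating values in QRS turns the exchange into a ratio option on S₁/S₂, and discounting at r drops out.
Δ₁ = e^{−q₁T}·N(d₁) = 0.504974;  Δ₂ = −e^{−q₂T}·N(d₂) = -0.219238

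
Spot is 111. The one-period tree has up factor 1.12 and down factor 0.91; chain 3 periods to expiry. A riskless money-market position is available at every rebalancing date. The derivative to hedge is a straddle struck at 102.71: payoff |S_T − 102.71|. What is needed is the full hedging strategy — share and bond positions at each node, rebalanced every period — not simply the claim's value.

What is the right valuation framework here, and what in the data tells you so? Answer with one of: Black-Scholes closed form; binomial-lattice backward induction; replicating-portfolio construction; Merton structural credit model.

framework: replicating-portfolio construction

Key observation: the deliverable is the dynamic trading strategy on the 3-step tree (spot 111, moves 1.12 and 0.91), so the valuation must go through the node-by-node replicating-portfolio solve.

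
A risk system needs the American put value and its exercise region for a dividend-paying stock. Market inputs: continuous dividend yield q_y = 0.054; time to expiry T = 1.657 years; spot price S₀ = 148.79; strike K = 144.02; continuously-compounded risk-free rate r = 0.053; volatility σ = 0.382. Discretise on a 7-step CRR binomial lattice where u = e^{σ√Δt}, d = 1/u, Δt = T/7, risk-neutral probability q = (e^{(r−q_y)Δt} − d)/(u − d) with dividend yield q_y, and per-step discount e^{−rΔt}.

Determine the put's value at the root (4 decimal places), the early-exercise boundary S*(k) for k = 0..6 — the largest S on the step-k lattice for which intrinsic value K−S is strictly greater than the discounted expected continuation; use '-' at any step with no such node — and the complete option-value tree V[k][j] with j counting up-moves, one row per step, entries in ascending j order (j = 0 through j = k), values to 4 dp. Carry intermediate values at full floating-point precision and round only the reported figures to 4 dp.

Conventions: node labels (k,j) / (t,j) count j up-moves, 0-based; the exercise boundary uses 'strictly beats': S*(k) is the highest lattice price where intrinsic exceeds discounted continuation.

Δt=0.23671  u=1.20425  d=0.83039  q=0.45304  discount=0.98753
step 7 (expiry): payoffs max(K−S,0) = 103.5101 85.2719 58.8227 20.4657 0.0000 0.0000 0.0000 0.0000
step 6: (k=6,j=0): S=48.7840, K−S=95.2360, hold=94.0600 ⇒ V=95.2360 exercise | (k=6,j=1): S=70.7472, K−S=73.2728, hold=72.3758 ⇒ V=73.2728 exercise | (k=6,j=2): S=102.5986, K−S=41.4214, hold=40.9289 ⇒ V=41.4214 exercise | (k=6,j=3): S=148.7900, K−S=0.0000, hold=11.0545 ⇒ V=11.0545 continue | (k=6,j=4): S=215.7773, K−S=0.0000, hold=0.0000 ⇒ V=0.0000 continue | (k=6,j=5): S=312.9233, K−S=0.0000, hold=0.0000 ⇒ V=0.0000 continue | (k=6,j=6): S=453.8058, K−S=0.0000, hold=0.0000 ⇒ V=0.0000 continue  boundary S*=102.5986
step 5: (k=5,j=0): S=58.7481, K−S=85.2719, hold=84.2226 ⇒ V=85.2719 exercise | (k=5,j=1): S=85.1973, K−S=58.8227, hold=58.1093 ⇒ V=58.8227 exercise | (k=5,j=2): S=123.5543, K−S=20.4657, hold=27.3191 ⇒ V=27.3191 continue | (k=5,j=3): S=179.1801, K−S=0.0000, hold=5.9710 ⇒ V=5.9710 continue | (k=5,j=4): S=259.8495, K−S=0.0000, hold=0.0000 ⇒ V=0.0000 continue | (k=5,j=5): S=376.8374, K−S=0.0000, hold=0.0000 ⇒ V=0.0000 continue  boundary S*=85.1973
step 4: (k=4,j=0): S=70.7472, K−S=73.2728, hold=72.3758 ⇒ V=73.2728 exercise | (k=4,j=1): S=102.5986, K−S=41.4214, hold=43.9950 ⇒ V=43.9950 continue | (k=4,j=2): S=148.7900, K−S=0.0000, hold=17.4276 ⇒ V=17.4276 continue | (k=4,j=3): S=215.7773, K−S=0.0000, hold=3.2252 ⇒ V=3.2252 continue | (k=4,j=4): S=312.9233, K−S=0.0000, hold=0.0000 ⇒ V=0.0000 continue  boundary S*=70.7472
step 3: (k=3,j=0): S=85.1973, K−S=58.8227, hold=59.2607 ⇒ V=59.2607 continue | (k=3,j=1): S=123.5543, K−S=20.4657, hold=31.5606 ⇒ V=31.5606 continue | (k=3,j=2): S=179.1801, K−S=0.0000, hold=10.8564 ⇒ V=10.8564 continue | (k=3,j=3): S=259.8495, K−S=0.0000, hold=1.7421 ⇒ V=1.7421 continue  boundary S*=-
step 2: (k=2,j=0): S=102.5986, K−S=41.4214, hold=46.1292 ⇒ V=46.1292 continue | (k=2,j=1): S=148.7900, K−S=0.0000, hold=21.9043 ⇒ V=21.9043 continue | (k=2,j=2): S=215.7773, K−S=0.0000, hold=6.6434 ⇒ V=6.6434 continue  boundary S*=-
step 1: (k=1,j=0): S=123.5543, K−S=20.4657, hold=34.7161 ⇒ V=34.7161 continue | (k=1,j=1): S=179.1801, K−S=0.0000, hold=14.8037 ⇒ V=14.8037 continue  boundary S*=-
step 0: (k=0,j=0): S=148.7900, K−S=0.0000, hold=25.3747 ⇒ V=25.3747 continue  boundary S*=-

price = 25.3747
boundary = - - - - 70.7472 85.1973 102.5986
tree:
25.3747
34.7161 14.8037
46.1292 21.9043 6.6434
59.2607 31.5606 10.8564 1.7421
73.2728 43.9950 17.4276 3.2252 0.0000
85.2719 58.8227 27.3191 5.9710 0.0000 0.0000
95.2360 73.2728 41.4214 11.0545 0.0000 0.0000 0.0000
103.5101 85.2719 58.8227 20.4657 0.0000 0.0000 0.0000 0.0000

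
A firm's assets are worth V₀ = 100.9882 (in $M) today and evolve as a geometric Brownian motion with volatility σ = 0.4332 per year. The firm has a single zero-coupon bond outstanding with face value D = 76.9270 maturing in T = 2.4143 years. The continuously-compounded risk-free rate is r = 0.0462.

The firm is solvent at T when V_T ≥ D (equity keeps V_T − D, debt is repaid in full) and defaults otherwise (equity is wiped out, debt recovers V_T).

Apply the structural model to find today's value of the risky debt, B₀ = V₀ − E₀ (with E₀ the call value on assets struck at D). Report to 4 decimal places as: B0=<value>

B0=59.1666

With assets at 100.9882 and a single debt payment of 76.9270 at 2.4143 years:
d₁ = [ln(V₀/D) + (r + σ²/2)T] / (σ√T)
   = [ln(100.9882/76.9270) + (0.0462 + 0.5·0.4332²)·2.4143] / (0.4332·√2.4143)
   = [0.272147 + 0.338077] / 0.673107 = 0.906578
d₂ = d₁ − σ√T = 0.906578 − 0.673107 = 0.233471
N(d₁) = 0.817685,  N(d₂) = 0.592302,  e^(−rT) = 0.894455
E₀ = V₀·N(d₁) − D·e^(−rT)·N(d₂)
   = 100.9882·0.817685 − 76.9270·0.894455·0.592302 = 41.821561
B₀ = V₀ − E₀ = 100.9882 − 41.821561 = 59.166639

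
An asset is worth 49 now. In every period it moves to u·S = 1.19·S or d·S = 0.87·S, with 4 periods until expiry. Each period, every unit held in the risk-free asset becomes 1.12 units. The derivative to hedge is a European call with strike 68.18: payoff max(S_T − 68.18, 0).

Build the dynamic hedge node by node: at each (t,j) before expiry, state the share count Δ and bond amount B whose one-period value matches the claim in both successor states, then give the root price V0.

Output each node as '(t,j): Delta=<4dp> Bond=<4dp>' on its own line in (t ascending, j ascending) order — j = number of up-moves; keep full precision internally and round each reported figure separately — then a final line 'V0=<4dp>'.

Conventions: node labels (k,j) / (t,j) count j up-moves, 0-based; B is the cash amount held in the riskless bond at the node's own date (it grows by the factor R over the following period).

No-arbitrage ⇒ martingale measure with p* = (R−d)/(u−d) = 0.7813.
Terminal payoffs: V(4,0)=0.0000, V(4,1)=0.0000, V(4,2)=0.0000, V(4,3)=3.6583, V(4,4)=30.0816
(3,0): S=32.2666. Δ = (V_up−V_dn)/(S_up−S_dn) = (0.0000−0.0000)/(38.3973−28.0720) = 0.0000. V = [p*·0.0000 + (1−p*)·0.0000]/1.12 = 0.0000. B = V − Δ·S = 0.0000.
(3,1): S=44.1348. Δ = (V_up−V_dn)/(S_up−S_dn) = (0.0000−0.0000)/(52.5205−38.3973) = 0.0000. V = [p*·0.0000 + (1−p*)·0.0000]/1.12 = 0.0000. B = V − Δ·S = 0.0000.
(3,2): S=60.3683. Δ = (V_up−V_dn)/(S_up−S_dn) = (3.6583−0.0000)/(71.8383−52.5205) = 0.1894. V = [p*·3.6583 + (1−p*)·0.0000]/1.12 = 2.5518. B = V − Δ·S = -8.8804.
(3,3): S=82.5728. Δ = (V_up−V_dn)/(S_up−S_dn) = (30.0816−3.6583)/(98.2616−71.8383) = 1.0000. V = [p*·30.0816 + (1−p*)·3.6583]/1.12 = 21.6978. B = V − Δ·S = -60.8750.
(2,0): S=37.0881. Δ = (V_up−V_dn)/(S_up−S_dn) = (0.0000−0.0000)/(44.1348−32.2666) = 0.0000. V = [p*·0.0000 + (1−p*)·0.0000]/1.12 = 0.0000. B = V − Δ·S = 0.0000.
(2,1): S=50.7297. Δ = (V_up−V_dn)/(S_up−S_dn) = (2.5518−0.0000)/(60.3683−44.1348) = 0.1572. V = [p*·2.5518 + (1−p*)·0.0000]/1.12 = 1.7800. B = V − Δ·S = -6.1945.
(2,2): S=69.3889. Δ = (V_up−V_dn)/(S_up−S_dn) = (21.6978−2.5518)/(82.5728−60.3683) = 0.8623. V = [p*·21.6978 + (1−p*)·2.5518]/1.12 = 15.6336. B = V − Δ·S = -44.1975.
(1,0): S=42.6300. Δ = (V_up−V_dn)/(S_up−S_dn) = (1.7800−0.0000)/(50.7297−37.0881) = 0.1305. V = [p*·1.7800 + (1−p*)·0.0000]/1.12 = 1.2416. B = V − Δ·S = -4.3209.
(1,1): S=58.3100. Δ = (V_up−V_dn)/(S_up−S_dn) = (15.6336−1.7800)/(69.3889−50.7297) = 0.7425. V = [p*·15.6336 + (1−p*)·1.7800]/1.12 = 11.2528. B = V − Δ·S = -32.0396.
(0,0): S=49.0000. Δ = (V_up−V_dn)/(S_up−S_dn) = (11.2528−1.2416)/(58.3100−42.6300) = 0.6385. V = [p*·11.2528 + (1−p*)·1.2416]/1.12 = 8.0918. B = V − Δ·S = -23.1930.
Check: Δ(0,0)·S0 + B(0,0) = 8.0918 = V0.

(0,0): Delta=0.6385 Bond=-23.1930
(1,0): Delta=0.1305 Bond=-4.3209
(1,1): Delta=0.7425 Bond=-32.0396
(2,0): Delta=0.0000 Bond=0.0000
(2,1): Delta=0.1572 Bond=-6.1945
(2,2): Delta=0.8623 Bond=-44.1975
(3,0): Delta=0.0000 Bond=0.0000
(3,1): Delta=0.0000 Bond=0.0000
(3,2): Delta=0.1894 Bond=-8.8804
(3,3): Delta=1.0000 Bond=-60.8750
V0=8.0918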